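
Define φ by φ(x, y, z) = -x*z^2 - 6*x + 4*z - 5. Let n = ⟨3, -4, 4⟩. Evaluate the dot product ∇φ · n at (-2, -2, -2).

∂φ/∂x = -z^2 - 6
∂φ/∂y = 0
∂φ/∂z = -2*x*z + 4
∇φ at (-2, -2, -2) = (-10, 0, -4)
∇φ · n = (-10)(3) + (0)(-4) + (-4)(4) = -46

-46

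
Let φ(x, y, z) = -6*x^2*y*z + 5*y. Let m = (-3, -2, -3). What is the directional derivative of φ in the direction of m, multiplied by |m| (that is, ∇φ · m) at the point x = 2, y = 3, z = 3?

998

∂φ/∂x = -12*x*y*z
∂φ/∂y = -6*x^2*z + 5
∂φ/∂z = -6*x^2*y
∇φ at (2, 3, 3) = (-216, -67, -72)
∇φ · m = (-216)(-3) + (-67)(-2) + (-72)(-3) = 998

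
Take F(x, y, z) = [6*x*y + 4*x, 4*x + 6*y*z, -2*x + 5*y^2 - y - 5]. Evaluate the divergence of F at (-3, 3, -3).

4

∂F₁/∂x = 6*y + 4
∂F₂/∂y = 6*z
∂F₃/∂z = 0
∇·F = 6*y + 6*z + 4
At (-3, 3, -3): 4.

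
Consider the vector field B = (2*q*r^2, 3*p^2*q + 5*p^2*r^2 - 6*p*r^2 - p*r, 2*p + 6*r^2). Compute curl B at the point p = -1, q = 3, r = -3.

(∇×B)₁ = ∂B₃/∂q − ∂B₂/∂r = -10*p^2*r + 12*p*r + p
(∇×B)₂ = ∂B₁/∂r − ∂B₃/∂p = 4*q*r - 2
(∇×B)₃ = ∂B₂/∂p − ∂B₁/∂q = 6*p*q + 10*p*r^2 - 8*r^2 - r
∇×B = (-10*p^2*r + 12*p*r + p, 4*q*r - 2, 6*p*q + 10*p*r^2 - 8*r^2 - r)
At (-1, 3, -3): (65, -38, -177).

(65, -38, -177)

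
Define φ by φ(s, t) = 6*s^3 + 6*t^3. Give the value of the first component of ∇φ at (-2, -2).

72

(∇φ)_1 = ∂φ/∂s = 18*s^2
At (-2, -2): 72.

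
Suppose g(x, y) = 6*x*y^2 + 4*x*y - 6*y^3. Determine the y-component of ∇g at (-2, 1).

-50

(∇g)_2 = ∂g/∂y = 12*x*y + 4*x - 18*y^2
At (-2, 1): -50.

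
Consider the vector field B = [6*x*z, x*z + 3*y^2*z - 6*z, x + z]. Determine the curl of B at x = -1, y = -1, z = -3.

(4, -7, -3)

(∇×B)₁ = ∂B₃/∂y − ∂B₂/∂z = -x - 3*y^2 + 6
(∇×B)₂ = ∂B₁/∂z − ∂B₃/∂x = 6*x - 1
(∇×B)₃ = ∂B₂/∂x − ∂B₁/∂y = z
∇×B = (-x - 3*y^2 + 6, 6*x - 1, z)
At (-1, -1, -3): (4, -7, -3).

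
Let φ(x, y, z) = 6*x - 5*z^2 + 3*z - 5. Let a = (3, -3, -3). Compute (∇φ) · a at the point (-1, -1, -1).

-21

∂φ/∂x = 6
∂φ/∂y = 0
∂φ/∂z = -10*z + 3
∇φ at (-1, -1, -1) = (6, 0, 13)
∇φ · a = (6)(3) + (0)(-3) + (13)(-3) = -21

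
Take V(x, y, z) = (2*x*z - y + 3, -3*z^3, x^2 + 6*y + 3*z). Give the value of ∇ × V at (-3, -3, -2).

(∇×V)₁ = ∂V₃/∂y − ∂V₂/∂z = 9*z^2 + 6
(∇×V)₂ = ∂V₁/∂z − ∂V₃/∂x = 0
(∇×V)₃ = ∂V₂/∂x − ∂V₁/∂y = 1
∇×V = (9*z^2 + 6, 0, 1)
At (-3, -3, -2): (42, 0, 1).

(42, 0, 1)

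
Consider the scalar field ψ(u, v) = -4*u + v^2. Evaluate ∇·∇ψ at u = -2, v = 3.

∂²ψ/∂u² = 0
∂²ψ/∂v² = 2
∇²ψ = 2
At (-2, 3): 2.

2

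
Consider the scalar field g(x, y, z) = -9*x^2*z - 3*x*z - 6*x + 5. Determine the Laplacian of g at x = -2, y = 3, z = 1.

-18

∂²g/∂x² = -18*z
∂²g/∂y² = 0
∂²g/∂z² = 0
∇²g = -18*z
At (-2, 3, 1): -18.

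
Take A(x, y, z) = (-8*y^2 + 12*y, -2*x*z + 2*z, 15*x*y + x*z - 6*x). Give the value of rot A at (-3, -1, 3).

(-53, 18, -34)

(∇×A)₁ = ∂A₃/∂y − ∂A₂/∂z = 17*x - 2
(∇×A)₂ = ∂A₁/∂z − ∂A₃/∂x = -15*y - z + 6
(∇×A)₃ = ∂A₂/∂x − ∂A₁/∂y = 16*y - 2*z - 12
∇×A = (17*x - 2, -15*y - z + 6, 16*y - 2*z - 12)
At (-3, -1, 3): (-53, 18, -34).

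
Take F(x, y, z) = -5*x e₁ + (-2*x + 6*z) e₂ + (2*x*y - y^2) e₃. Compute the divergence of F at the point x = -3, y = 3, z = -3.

∂F₁/∂x = -5
∂F₂/∂y = 0
∂F₃/∂z = 0
∇·F = -5
At (-3, 3, -3): -5.

-5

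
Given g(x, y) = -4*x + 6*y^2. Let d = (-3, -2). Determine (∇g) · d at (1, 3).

-60

∂g/∂x = -4
∂g/∂y = 12*y
∇g at (1, 3) = (-4, 36)
∇g · d = (-4)(-3) + (36)(-2) = -60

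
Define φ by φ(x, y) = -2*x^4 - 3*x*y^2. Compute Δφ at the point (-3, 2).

-198

∂²φ/∂x² = -24*x^2
∂²φ/∂y² = -6*x
∇²φ = -24*x^2 - 6*x
At (-3, 2): -198.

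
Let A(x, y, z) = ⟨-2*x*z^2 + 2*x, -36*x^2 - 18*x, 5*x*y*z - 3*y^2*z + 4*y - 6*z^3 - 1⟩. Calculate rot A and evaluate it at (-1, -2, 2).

(18, 28, 54)

(∇×A)₁ = ∂A₃/∂y − ∂A₂/∂z = 5*x*z - 6*y*z + 4
(∇×A)₂ = ∂A₁/∂z − ∂A₃/∂x = -4*x*z - 5*y*z
(∇×A)₃ = ∂A₂/∂x − ∂A₁/∂y = -72*x - 18
∇×A = (5*x*z - 6*y*z + 4, -4*x*z - 5*y*z, -72*x - 18)
At (-1, -2, 2): (18, 28, 54).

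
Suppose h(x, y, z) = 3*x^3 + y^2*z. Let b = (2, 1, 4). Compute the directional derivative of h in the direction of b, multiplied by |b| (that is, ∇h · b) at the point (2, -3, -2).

120

∂h/∂x = 9*x^2
∂h/∂y = 2*y*z
∂h/∂z = y^2
∇h at (2, -3, -2) = (36, 12, 9)
∇h · b = (36)(2) + (12)(1) + (9)(4) = 120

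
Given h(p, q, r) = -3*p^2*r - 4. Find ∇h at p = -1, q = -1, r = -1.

∂h/∂p = -6*p*r
∂h/∂q = 0
∂h/∂r = -3*p^2
∇h = (-6*p*r, 0, -3*p^2)
At (-1, -1, -1): (-6, 0, -3).

(-6, 0, -3)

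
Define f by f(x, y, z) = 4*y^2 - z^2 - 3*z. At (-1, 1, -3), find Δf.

6

∂²f/∂x² = 0
∂²f/∂y² = 8
∂²f/∂z² = -2
∇²f = 6
At (-1, 1, -3): 6.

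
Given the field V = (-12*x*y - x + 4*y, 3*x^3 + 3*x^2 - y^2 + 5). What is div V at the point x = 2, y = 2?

∂V₁/∂x = -12*y - 1
∂V₂/∂y = -2*y
∇·V = -14*y - 1
At (2, 2): -29.

-29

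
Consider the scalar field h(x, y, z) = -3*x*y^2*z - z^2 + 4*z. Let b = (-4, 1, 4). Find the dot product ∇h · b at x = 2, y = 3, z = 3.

-8

∂h/∂x = -3*y^2*z
∂h/∂y = -6*x*y*z
∂h/∂z = -3*x*y^2 - 2*z + 4
∇h at (2, 3, 3) = (-81, -108, -56)
∇h · b = (-81)(-4) + (-108)(1) + (-56)(4) = -8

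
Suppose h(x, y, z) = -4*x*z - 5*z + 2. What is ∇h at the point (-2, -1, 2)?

(-8, 0, 3)

∂h/∂x = -4*z
∂h/∂y = 0
∂h/∂z = -4*x - 5
∇h = (-4*z, 0, -4*x - 5)
At (-2, -1, 2): (-8, 0, 3).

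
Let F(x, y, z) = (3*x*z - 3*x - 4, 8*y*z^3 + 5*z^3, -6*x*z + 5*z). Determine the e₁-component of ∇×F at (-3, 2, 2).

(∇×F)_1 = ∂F₃/∂y − ∂F₂/∂z
= 0 − (24*y*z^2 + 15*z^2)
= -24*y*z^2 - 15*z^2
At (-3, 2, 2): -252.

-252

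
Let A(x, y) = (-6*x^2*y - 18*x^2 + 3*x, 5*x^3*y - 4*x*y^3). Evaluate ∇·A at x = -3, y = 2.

∂A₁/∂x = -12*x*y - 36*x + 3
∂A₂/∂y = 5*x^3 - 12*x*y^2
∇·A = 5*x^3 - 12*x*y^2 - 12*x*y - 36*x + 3
At (-3, 2): 192.

192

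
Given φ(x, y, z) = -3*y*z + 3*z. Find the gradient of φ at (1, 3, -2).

∂φ/∂x = 0
∂φ/∂y = -3*z
∂φ/∂z = -3*y + 3
∇φ = (0, -3*z, -3*y + 3)
At (1, 3, -2): (0, 6, -6).

(0, 6, -6)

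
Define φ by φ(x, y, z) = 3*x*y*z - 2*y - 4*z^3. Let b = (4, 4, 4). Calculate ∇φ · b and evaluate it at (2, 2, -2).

-248

∂φ/∂x = 3*y*z
∂φ/∂y = 3*x*z - 2
∂φ/∂z = 3*x*y - 12*z^2
∇φ at (2, 2, -2) = (-12, -14, -36)
∇φ · b = (-12)(4) + (-14)(4) + (-36)(4) = -248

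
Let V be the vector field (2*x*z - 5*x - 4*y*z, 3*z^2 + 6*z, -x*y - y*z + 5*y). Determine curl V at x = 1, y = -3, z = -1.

(5, 11, -4)

(∇×V)₁ = ∂V₃/∂y − ∂V₂/∂z = -x - 7*z - 1
(∇×V)₂ = ∂V₁/∂z − ∂V₃/∂x = 2*x - 3*y
(∇×V)₃ = ∂V₂/∂x − ∂V₁/∂y = 4*z
∇×V = (-x - 7*z - 1, 2*x - 3*y, 4*z)
At (1, -3, -1): (5, 11, -4).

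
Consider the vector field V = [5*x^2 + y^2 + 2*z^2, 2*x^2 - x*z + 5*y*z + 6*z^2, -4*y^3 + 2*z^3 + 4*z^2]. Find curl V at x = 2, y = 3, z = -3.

(∇×V)₁ = ∂V₃/∂y − ∂V₂/∂z = x - 12*y^2 - 5*y - 12*z
(∇×V)₂ = ∂V₁/∂z − ∂V₃/∂x = 4*z
(∇×V)₃ = ∂V₂/∂x − ∂V₁/∂y = 4*x - 2*y - z
∇×V = (x - 12*y^2 - 5*y - 12*z, 4*z, 4*x - 2*y - z)
At (2, 3, -3): (-85, -12, 5).

(-85, -12, 5)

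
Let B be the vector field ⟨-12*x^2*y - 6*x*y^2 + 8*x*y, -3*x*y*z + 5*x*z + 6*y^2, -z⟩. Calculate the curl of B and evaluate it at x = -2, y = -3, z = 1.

(∇×B)₁ = ∂B₃/∂y − ∂B₂/∂z = 3*x*y - 5*x
(∇×B)₂ = ∂B₁/∂z − ∂B₃/∂x = 0
(∇×B)₃ = ∂B₂/∂x − ∂B₁/∂y = 12*x^2 + 12*x*y - 8*x - 3*y*z + 5*z
∇×B = (3*x*y - 5*x, 0, 12*x^2 + 12*x*y - 8*x - 3*y*z + 5*z)
At (-2, -3, 1): (28, 0, 150).

(28, 0, 150)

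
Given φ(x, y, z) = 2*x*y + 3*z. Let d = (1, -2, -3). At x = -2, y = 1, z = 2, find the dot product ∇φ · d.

∂φ/∂x = 2*y
∂φ/∂y = 2*x
∂φ/∂z = 3
∇φ at (-2, 1, 2) = (2, -4, 3)
∇φ · d = (2)(1) + (-4)(-2) + (3)(-3) = 1

1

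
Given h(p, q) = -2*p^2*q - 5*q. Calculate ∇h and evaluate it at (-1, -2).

(-8, -7)

∂h/∂p = -4*p*q
∂h/∂q = -2*p^2 - 5
∇h = (-4*p*q, -2*p^2 - 5)
At (-1, -2): (-8, -7).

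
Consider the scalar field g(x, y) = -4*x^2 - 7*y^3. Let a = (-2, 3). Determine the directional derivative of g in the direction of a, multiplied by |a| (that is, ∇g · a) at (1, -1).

∂g/∂x = -8*x
∂g/∂y = -21*y^2
∇g at (1, -1) = (-8, -21)
∇g · a = (-8)(-2) + (-21)(3) = -47

-47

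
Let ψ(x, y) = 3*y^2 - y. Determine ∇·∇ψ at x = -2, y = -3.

6

∂²ψ/∂x² = 0
∂²ψ/∂y² = 6
∇²ψ = 6
At (-2, -3): 6.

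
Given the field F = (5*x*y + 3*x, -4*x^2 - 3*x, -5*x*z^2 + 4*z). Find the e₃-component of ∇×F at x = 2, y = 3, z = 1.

(∇×F)_3 = ∂F₂/∂x − ∂F₁/∂y
= -8*x - 3 − (5*x)
= -13*x - 3
At (2, 3, 1): -29.

-29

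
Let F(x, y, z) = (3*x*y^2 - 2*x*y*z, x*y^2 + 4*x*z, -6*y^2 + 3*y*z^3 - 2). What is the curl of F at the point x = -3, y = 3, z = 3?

(∇×F)₁ = ∂F₃/∂y − ∂F₂/∂z = -4*x - 12*y + 3*z^3
(∇×F)₂ = ∂F₁/∂z − ∂F₃/∂x = -2*x*y
(∇×F)₃ = ∂F₂/∂x − ∂F₁/∂y = -6*x*y + 2*x*z + y^2 + 4*z
∇×F = (-4*x - 12*y + 3*z^3, -2*x*y, -6*x*y + 2*x*z + y^2 + 4*z)
At (-3, 3, 3): (57, 18, 57).

(57, 18, 57)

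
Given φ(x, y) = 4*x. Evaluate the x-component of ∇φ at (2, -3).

4

(∇φ)_1 = ∂φ/∂x = 4
At (2, -3): 4.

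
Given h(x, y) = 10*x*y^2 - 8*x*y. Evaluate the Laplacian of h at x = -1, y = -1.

∂²h/∂x² = 0
∂²h/∂y² = 20*x
∇²h = 20*x
At (-1, -1): -20.

-20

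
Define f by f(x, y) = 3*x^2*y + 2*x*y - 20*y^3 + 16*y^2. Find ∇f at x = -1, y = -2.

∂f/∂x = 6*x*y + 2*y
∂f/∂y = 3*x^2 + 2*x - 60*y^2 + 32*y
∇f = (6*x*y + 2*y, 3*x^2 + 2*x - 60*y^2 + 32*y)
At (-1, -2): (8, -303).

(8, -303)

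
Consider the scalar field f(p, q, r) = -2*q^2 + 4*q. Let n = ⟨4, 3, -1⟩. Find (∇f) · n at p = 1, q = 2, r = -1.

-12

∂f/∂p = 0
∂f/∂q = -4*q + 4
∂f/∂r = 0
∇f at (1, 2, -1) = (0, -4, 0)
∇f · n = (0)(4) + (-4)(3) + (0)(-1) = -12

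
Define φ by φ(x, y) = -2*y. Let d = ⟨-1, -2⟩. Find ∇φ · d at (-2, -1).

∂φ/∂x = 0
∂φ/∂y = -2
∇φ at (-2, -1) = (0, -2)
∇φ · d = (0)(-1) + (-2)(-2) = 4

4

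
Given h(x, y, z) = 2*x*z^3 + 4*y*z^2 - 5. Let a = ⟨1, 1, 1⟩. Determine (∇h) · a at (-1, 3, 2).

56

∂h/∂x = 2*z^3
∂h/∂y = 4*z^2
∂h/∂z = 6*x*z^2 + 8*y*z
∇h at (-1, 3, 2) = (16, 16, 24)
∇h · a = (16)(1) + (16)(1) + (24)(1) = 56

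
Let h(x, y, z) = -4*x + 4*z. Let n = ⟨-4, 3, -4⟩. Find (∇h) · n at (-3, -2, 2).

∂h/∂x = -4
∂h/∂y = 0
∂h/∂z = 4
∇h at (-3, -2, 2) = (-4, 0, 4)
∇h · n = (-4)(-4) + (0)(3) + (4)(-4) = 0

0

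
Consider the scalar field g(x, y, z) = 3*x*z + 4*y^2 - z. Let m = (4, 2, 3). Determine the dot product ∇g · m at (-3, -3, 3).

-42

∂g/∂x = 3*z
∂g/∂y = 8*y
∂g/∂z = 3*x - 1
∇g at (-3, -3, 3) = (9, -24, -10)
∇g · m = (9)(4) + (-24)(2) + (-10)(3) = -42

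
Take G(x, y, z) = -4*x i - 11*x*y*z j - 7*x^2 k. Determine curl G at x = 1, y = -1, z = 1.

(-11, 14, 11)

(∇×G)₁ = ∂G₃/∂y − ∂G₂/∂z = 11*x*y
(∇×G)₂ = ∂G₁/∂z − ∂G₃/∂x = 14*x
(∇×G)₃ = ∂G₂/∂x − ∂G₁/∂y = -11*y*z
∇×G = (11*x*y, 14*x, -11*y*z)
At (1, -1, 1): (-11, 14, 11).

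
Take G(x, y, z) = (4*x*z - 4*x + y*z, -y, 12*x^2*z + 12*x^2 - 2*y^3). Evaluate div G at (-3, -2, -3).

∂G₁/∂x = 4*z - 4
∂G₂/∂y = -1
∂G₃/∂z = 12*x^2
∇·G = 12*x^2 + 4*z - 5
At (-3, -2, -3): 91.

91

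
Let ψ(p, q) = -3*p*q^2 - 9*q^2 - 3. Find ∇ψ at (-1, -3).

(-27, 36)

∂ψ/∂p = -3*q^2
∂ψ/∂q = -6*p*q - 18*q
∇ψ = (-3*q^2, -6*p*q - 18*q)
At (-1, -3): (-27, 36).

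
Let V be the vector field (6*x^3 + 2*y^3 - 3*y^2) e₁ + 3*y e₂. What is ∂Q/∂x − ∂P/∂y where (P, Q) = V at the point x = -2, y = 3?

∂V₂/∂x = 0
∂V₁/∂y = 6*y^2 - 6*y
Scalar curl = -6*y^2 + 6*y
At (-2, 3): -36.

-36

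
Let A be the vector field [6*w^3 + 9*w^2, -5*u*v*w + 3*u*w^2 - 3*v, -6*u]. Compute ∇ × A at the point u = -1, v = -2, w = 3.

(∇×A)₁ = ∂A₃/∂v − ∂A₂/∂w = 5*u*v - 6*u*w
(∇×A)₂ = ∂A₁/∂w − ∂A₃/∂u = 18*w^2 + 18*w + 6
(∇×A)₃ = ∂A₂/∂u − ∂A₁/∂v = -5*v*w + 3*w^2
∇×A = (5*u*v - 6*u*w, 18*w^2 + 18*w + 6, -5*v*w + 3*w^2)
At (-1, -2, 3): (28, 222, 57).

(28, 222, 57)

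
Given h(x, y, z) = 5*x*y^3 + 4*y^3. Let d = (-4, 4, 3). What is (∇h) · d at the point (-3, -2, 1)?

-368

∂h/∂x = 5*y^3
∂h/∂y = 15*x*y^2 + 12*y^2
∂h/∂z = 0
∇h at (-3, -2, 1) = (-40, -132, 0)
∇h · d = (-40)(-4) + (-132)(4) + (0)(3) = -368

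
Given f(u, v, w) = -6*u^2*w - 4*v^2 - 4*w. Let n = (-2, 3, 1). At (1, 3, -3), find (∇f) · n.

-154

∂f/∂u = -12*u*w
∂f/∂v = -8*v
∂f/∂w = -6*u^2 - 4
∇f at (1, 3, -3) = (36, -24, -10)
∇f · n = (36)(-2) + (-24)(3) + (-10)(1) = -154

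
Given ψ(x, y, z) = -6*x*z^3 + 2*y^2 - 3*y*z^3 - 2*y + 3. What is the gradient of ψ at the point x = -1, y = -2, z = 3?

(-162, -91, 324)

∂ψ/∂x = -6*z^3
∂ψ/∂y = 4*y - 3*z^3 - 2
∂ψ/∂z = -18*x*z^2 - 9*y*z^2
∇ψ = (-6*z^3, 4*y - 3*z^3 - 2, -18*x*z^2 - 9*y*z^2)
At (-1, -2, 3): (-162, -91, 324).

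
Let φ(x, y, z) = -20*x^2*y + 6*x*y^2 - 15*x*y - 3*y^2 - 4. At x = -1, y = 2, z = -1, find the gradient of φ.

∂φ/∂x = -40*x*y + 6*y^2 - 15*y
∂φ/∂y = -20*x^2 + 12*x*y - 15*x - 6*y
∂φ/∂z = 0
∇φ = (-40*x*y + 6*y^2 - 15*y, -20*x^2 + 12*x*y - 15*x - 6*y, 0)
At (-1, 2, -1): (74, -41, 0).

(74, -41, 0)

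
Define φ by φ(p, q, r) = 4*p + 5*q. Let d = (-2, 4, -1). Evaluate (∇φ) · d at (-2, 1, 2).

12

∂φ/∂p = 4
∂φ/∂q = 5
∂φ/∂r = 0
∇φ at (-2, 1, 2) = (4, 5, 0)
∇φ · d = (4)(-2) + (5)(4) + (0)(-1) = 12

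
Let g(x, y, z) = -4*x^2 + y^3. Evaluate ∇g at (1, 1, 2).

(-8, 3, 0)

∂g/∂x = -8*x
∂g/∂y = 3*y^2
∂g/∂z = 0
∇g = (-8*x, 3*y^2, 0)
At (1, 1, 2): (-8, 3, 0).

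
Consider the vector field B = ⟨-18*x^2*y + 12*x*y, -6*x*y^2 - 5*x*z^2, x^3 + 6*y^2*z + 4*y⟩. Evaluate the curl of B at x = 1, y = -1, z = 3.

(-2, -3, -45)

(∇×B)₁ = ∂B₃/∂y − ∂B₂/∂z = 10*x*z + 12*y*z + 4
(∇×B)₂ = ∂B₁/∂z − ∂B₃/∂x = -3*x^2
(∇×B)₃ = ∂B₂/∂x − ∂B₁/∂y = 18*x^2 - 12*x - 6*y^2 - 5*z^2
∇×B = (10*x*z + 12*y*z + 4, -3*x^2, 18*x^2 - 12*x - 6*y^2 - 5*z^2)
At (1, -1, 3): (-2, -3, -45).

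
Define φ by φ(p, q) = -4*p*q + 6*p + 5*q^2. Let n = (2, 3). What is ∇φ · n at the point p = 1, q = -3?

∂φ/∂p = -4*q + 6
∂φ/∂q = -4*p + 10*q
∇φ at (1, -3) = (18, -34)
∇φ · n = (18)(2) + (-34)(3) = -66

-66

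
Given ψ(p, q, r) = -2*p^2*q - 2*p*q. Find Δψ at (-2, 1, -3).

∂²ψ/∂p² = -4*q
∂²ψ/∂q² = 0
∂²ψ/∂r² = 0
∇²ψ = -4*q
At (-2, 1, -3): -4.

-4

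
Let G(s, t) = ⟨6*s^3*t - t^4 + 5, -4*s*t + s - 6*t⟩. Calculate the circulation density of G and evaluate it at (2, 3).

49

∂G₂/∂s = -4*t + 1
∂G₁/∂t = 6*s^3 - 4*t^3
Scalar curl = -6*s^3 + 4*t^3 - 4*t + 1
At (2, 3): 49.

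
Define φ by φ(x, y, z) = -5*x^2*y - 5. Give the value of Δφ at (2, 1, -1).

-10

∂²φ/∂x² = -10*y
∂²φ/∂y² = 0
∂²φ/∂z² = 0
∇²φ = -10*y
At (2, 1, -1): -10.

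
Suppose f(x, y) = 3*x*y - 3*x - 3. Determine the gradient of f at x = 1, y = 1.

∂f/∂x = 3*y - 3
∂f/∂y = 3*x
∇f = (3*y - 3, 3*x)
At (1, 1): (0, 3).

(0, 3)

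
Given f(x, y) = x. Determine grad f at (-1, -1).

∂f/∂x = 1
∂f/∂y = 0
∇f = (1, 0)
At (-1, -1): (1, 0).

(1, 0)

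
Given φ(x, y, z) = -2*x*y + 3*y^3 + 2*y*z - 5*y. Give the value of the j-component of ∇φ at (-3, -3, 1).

(∇φ)_2 = ∂φ/∂y = -2*x + 9*y^2 + 2*z - 5
At (-3, -3, 1): 84.

84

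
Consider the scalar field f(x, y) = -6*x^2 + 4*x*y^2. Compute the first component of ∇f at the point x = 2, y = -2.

(∇f)_1 = ∂f/∂x = -12*x + 4*y^2
At (2, -2): -8.

-8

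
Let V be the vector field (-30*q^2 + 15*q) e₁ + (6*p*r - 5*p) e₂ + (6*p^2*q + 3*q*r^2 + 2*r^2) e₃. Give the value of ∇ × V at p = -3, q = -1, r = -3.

(∇×V)₁ = ∂V₃/∂q − ∂V₂/∂r = 6*p^2 - 6*p + 3*r^2
(∇×V)₂ = ∂V₁/∂r − ∂V₃/∂p = -12*p*q
(∇×V)₃ = ∂V₂/∂p − ∂V₁/∂q = 60*q + 6*r - 20
∇×V = (6*p^2 - 6*p + 3*r^2, -12*p*q, 60*q + 6*r - 20)
At (-3, -1, -3): (99, -36, -98).

(99, -36, -98)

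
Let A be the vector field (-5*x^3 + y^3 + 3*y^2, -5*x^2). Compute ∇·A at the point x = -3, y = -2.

∂A₁/∂x = -15*x^2
∂A₂/∂y = 0
∇·A = -15*x^2
At (-3, -2): -135.

-135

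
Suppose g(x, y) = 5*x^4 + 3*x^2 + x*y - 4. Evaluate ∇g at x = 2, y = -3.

∂g/∂x = 20*x^3 + 6*x + y
∂g/∂y = x
∇g = (20*x^3 + 6*x + y, x)
At (2, -3): (169, 2).

(169, 2)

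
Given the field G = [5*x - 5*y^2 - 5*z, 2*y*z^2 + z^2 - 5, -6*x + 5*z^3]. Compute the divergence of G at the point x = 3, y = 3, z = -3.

158

∂G₁/∂x = 5
∂G₂/∂y = 2*z^2
∂G₃/∂z = 15*z^2
∇·G = 17*z^2 + 5
At (3, 3, -3): 158.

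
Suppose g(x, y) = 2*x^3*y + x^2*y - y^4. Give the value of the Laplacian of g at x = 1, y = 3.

-66

∂²g/∂x² = 2*y*(6*x + 1)
∂²g/∂y² = -12*y^2
∇²g = 12*x*y - 12*y^2 + 2*y
At (1, 3): -66.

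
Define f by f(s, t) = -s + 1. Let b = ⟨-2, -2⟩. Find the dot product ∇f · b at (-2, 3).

∂f/∂s = -1
∂f/∂t = 0
∇f at (-2, 3) = (-1, 0)
∇f · b = (-1)(-2) + (0)(-2) = 2

2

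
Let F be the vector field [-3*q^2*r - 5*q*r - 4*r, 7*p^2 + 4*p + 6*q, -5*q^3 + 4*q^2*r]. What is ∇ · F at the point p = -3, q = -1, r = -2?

10

∂F₁/∂p = 0
∂F₂/∂q = 6
∂F₃/∂r = 4*q^2
∇·F = 4*q^2 + 6
At (-3, -1, -2): 10.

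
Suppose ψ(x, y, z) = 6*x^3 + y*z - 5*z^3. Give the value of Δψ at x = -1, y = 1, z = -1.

∂²ψ/∂x² = 36*x
∂²ψ/∂y² = 0
∂²ψ/∂z² = -30*z
∇²ψ = 36*x - 30*z
At (-1, 1, -1): -6.

-6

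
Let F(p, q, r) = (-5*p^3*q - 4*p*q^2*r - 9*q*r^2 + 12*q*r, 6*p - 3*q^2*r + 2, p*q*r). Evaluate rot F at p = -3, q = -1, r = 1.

(0, 19, -108)

(∇×F)₁ = ∂F₃/∂q − ∂F₂/∂r = p*r + 3*q^2
(∇×F)₂ = ∂F₁/∂r − ∂F₃/∂p = -4*p*q^2 - 19*q*r + 12*q
(∇×F)₃ = ∂F₂/∂p − ∂F₁/∂q = 5*p^3 + 8*p*q*r + 9*r^2 - 12*r + 6
∇×F = (p*r + 3*q^2, -4*p*q^2 - 19*q*r + 12*q, 5*p^3 + 8*p*q*r + 9*r^2 - 12*r + 6)
At (-3, -1, 1): (0, 19, -108).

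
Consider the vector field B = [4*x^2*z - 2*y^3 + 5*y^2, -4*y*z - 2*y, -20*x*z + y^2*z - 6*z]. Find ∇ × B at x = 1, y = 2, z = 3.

(∇×B)₁ = ∂B₃/∂y − ∂B₂/∂z = 2*y*z + 4*y
(∇×B)₂ = ∂B₁/∂z − ∂B₃/∂x = 4*x^2 + 20*z
(∇×B)₃ = ∂B₂/∂x − ∂B₁/∂y = 6*y^2 - 10*y
∇×B = (2*y*z + 4*y, 4*x^2 + 20*z, 6*y^2 - 10*y)
At (1, 2, 3): (20, 64, 4).

(20, 64, 4)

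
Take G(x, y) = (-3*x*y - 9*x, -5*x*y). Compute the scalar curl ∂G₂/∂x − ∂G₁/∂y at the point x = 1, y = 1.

-2

∂G₂/∂x = -5*y
∂G₁/∂y = -3*x
Scalar curl = 3*x - 5*y
At (1, 1): -2.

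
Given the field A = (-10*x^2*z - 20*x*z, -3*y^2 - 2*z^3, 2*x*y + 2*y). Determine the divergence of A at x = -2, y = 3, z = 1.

∂A₁/∂x = -20*x*z - 20*z
∂A₂/∂y = -6*y
∂A₃/∂z = 0
∇·A = -20*x*z - 6*y - 20*z
At (-2, 3, 1): 2.

2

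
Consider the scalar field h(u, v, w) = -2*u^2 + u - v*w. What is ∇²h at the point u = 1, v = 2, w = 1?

-4

∂²h/∂u² = -4
∂²h/∂v² = 0
∂²h/∂w² = 0
∇²h = -4
At (1, 2, 1): -4.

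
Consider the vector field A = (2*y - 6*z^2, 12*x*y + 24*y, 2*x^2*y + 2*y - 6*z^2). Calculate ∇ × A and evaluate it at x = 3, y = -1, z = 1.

(∇×A)₁ = ∂A₃/∂y − ∂A₂/∂z = 2*x^2 + 2
(∇×A)₂ = ∂A₁/∂z − ∂A₃/∂x = -4*x*y - 12*z
(∇×A)₃ = ∂A₂/∂x − ∂A₁/∂y = 12*y - 2
∇×A = (2*x^2 + 2, -4*x*y - 12*z, 12*y - 2)
At (3, -1, 1): (20, 0, -14).

(20, 0, -14)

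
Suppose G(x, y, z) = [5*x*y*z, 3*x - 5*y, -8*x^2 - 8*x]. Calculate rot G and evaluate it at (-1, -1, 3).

(0, -3, 18)

(∇×G)₁ = ∂G₃/∂y − ∂G₂/∂z = 0
(∇×G)₂ = ∂G₁/∂z − ∂G₃/∂x = 5*x*y + 16*x + 8
(∇×G)₃ = ∂G₂/∂x − ∂G₁/∂y = -5*x*z + 3
∇×G = (0, 5*x*y + 16*x + 8, -5*x*z + 3)
At (-1, -1, 3): (0, -3, 18).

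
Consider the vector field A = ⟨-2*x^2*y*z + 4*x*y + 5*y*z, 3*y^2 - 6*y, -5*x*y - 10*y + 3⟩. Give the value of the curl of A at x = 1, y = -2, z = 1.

(∇×A)₁ = ∂A₃/∂y − ∂A₂/∂z = -5*x - 10
(∇×A)₂ = ∂A₁/∂z − ∂A₃/∂x = -2*x^2*y + 10*y
(∇×A)₃ = ∂A₂/∂x − ∂A₁/∂y = 2*x^2*z - 4*x - 5*z
∇×A = (-5*x - 10, -2*x^2*y + 10*y, 2*x^2*z - 4*x - 5*z)
At (1, -2, 1): (-15, -16, -7).

(-15, -16, -7)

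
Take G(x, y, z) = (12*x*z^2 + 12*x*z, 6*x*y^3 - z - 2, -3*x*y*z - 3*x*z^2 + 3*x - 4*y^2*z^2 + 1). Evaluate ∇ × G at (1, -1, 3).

(64, 99, -6)

(∇×G)₁ = ∂G₃/∂y − ∂G₂/∂z = -3*x*z - 8*y*z^2 + 1
(∇×G)₂ = ∂G₁/∂z − ∂G₃/∂x = 24*x*z + 12*x + 3*y*z + 3*z^2 - 3
(∇×G)₃ = ∂G₂/∂x − ∂G₁/∂y = 6*y^3
∇×G = (-3*x*z - 8*y*z^2 + 1, 24*x*z + 12*x + 3*y*z + 3*z^2 - 3, 6*y^3)
At (1, -1, 3): (64, 99, -6).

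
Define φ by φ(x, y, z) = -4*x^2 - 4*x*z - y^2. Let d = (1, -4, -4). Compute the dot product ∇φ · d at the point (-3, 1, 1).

-20

∂φ/∂x = -8*x - 4*z
∂φ/∂y = -2*y
∂φ/∂z = -4*x
∇φ at (-3, 1, 1) = (20, -2, 12)
∇φ · d = (20)(1) + (-2)(-4) + (12)(-4) = -20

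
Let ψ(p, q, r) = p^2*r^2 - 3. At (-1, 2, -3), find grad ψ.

∂ψ/∂p = 2*p*r^2
∂ψ/∂q = 0
∂ψ/∂r = 2*p^2*r
∇ψ = (2*p*r^2, 0, 2*p^2*r)
At (-1, 2, -3): (-18, 0, -6).

(-18, 0, -6)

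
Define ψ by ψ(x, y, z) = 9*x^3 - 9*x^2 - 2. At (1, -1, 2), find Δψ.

∂²ψ/∂x² = 18*(3*x - 1)
∂²ψ/∂y² = 0
∂²ψ/∂z² = 0
∇²ψ = 54*x - 18
At (1, -1, 2): 36.

36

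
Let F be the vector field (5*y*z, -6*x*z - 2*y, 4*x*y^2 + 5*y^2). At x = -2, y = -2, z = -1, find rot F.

(∇×F)₁ = ∂F₃/∂y − ∂F₂/∂z = 8*x*y + 6*x + 10*y
(∇×F)₂ = ∂F₁/∂z − ∂F₃/∂x = -4*y^2 + 5*y
(∇×F)₃ = ∂F₂/∂x − ∂F₁/∂y = -11*z
∇×F = (8*x*y + 6*x + 10*y, -4*y^2 + 5*y, -11*z)
At (-2, -2, -1): (0, -26, 11).

(0, -26, 11)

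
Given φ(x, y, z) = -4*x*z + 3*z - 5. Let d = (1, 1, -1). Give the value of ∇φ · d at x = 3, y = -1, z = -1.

∂φ/∂x = -4*z
∂φ/∂y = 0
∂φ/∂z = -4*x + 3
∇φ at (3, -1, -1) = (4, 0, -9)
∇φ · d = (4)(1) + (0)(1) + (-9)(-1) = 13

13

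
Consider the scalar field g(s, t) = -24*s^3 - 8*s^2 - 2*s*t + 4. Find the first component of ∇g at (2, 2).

(∇g)_1 = ∂g/∂s = -72*s^2 - 16*s - 2*t
At (2, 2): -324.

-324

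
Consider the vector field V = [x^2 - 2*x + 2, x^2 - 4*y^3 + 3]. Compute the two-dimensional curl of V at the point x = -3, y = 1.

-6

∂V₂/∂x = 2*x
∂V₁/∂y = 0
Scalar curl = 2*x
At (-3, 1): -6.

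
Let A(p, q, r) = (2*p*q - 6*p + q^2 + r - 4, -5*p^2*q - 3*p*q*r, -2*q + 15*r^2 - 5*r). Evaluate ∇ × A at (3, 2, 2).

(∇×A)₁ = ∂A₃/∂q − ∂A₂/∂r = 3*p*q - 2
(∇×A)₂ = ∂A₁/∂r − ∂A₃/∂p = 1
(∇×A)₃ = ∂A₂/∂p − ∂A₁/∂q = -10*p*q - 2*p - 3*q*r - 2*q
∇×A = (3*p*q - 2, 1, -10*p*q - 2*p - 3*q*r - 2*q)
At (3, 2, 2): (16, 1, -82).

(16, 1, -82)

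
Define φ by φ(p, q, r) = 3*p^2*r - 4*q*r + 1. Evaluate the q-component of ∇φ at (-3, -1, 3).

-12

(∇φ)_2 = ∂φ/∂q = -4*r
At (-3, -1, 3): -12.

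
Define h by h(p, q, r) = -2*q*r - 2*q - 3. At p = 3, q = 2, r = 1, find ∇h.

∂h/∂p = 0
∂h/∂q = -2*r - 2
∂h/∂r = -2*q
∇h = (0, -2*r - 2, -2*q)
At (3, 2, 1): (0, -4, -4).

(0, -4, -4)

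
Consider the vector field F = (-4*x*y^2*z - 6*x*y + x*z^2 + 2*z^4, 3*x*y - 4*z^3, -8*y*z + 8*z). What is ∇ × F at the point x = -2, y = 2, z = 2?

(∇×F)₁ = ∂F₃/∂y − ∂F₂/∂z = 12*z^2 - 8*z
(∇×F)₂ = ∂F₁/∂z − ∂F₃/∂x = -4*x*y^2 + 2*x*z + 8*z^3
(∇×F)₃ = ∂F₂/∂x − ∂F₁/∂y = 8*x*y*z + 6*x + 3*y
∇×F = (12*z^2 - 8*z, -4*x*y^2 + 2*x*z + 8*z^3, 8*x*y*z + 6*x + 3*y)
At (-2, 2, 2): (32, 88, -70).

(32, 88, -70)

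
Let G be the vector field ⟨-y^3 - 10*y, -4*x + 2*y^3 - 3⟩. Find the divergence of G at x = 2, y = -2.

24

∂G₁/∂x = 0
∂G₂/∂y = 6*y^2
∇·G = 6*y^2
At (2, -2): 24.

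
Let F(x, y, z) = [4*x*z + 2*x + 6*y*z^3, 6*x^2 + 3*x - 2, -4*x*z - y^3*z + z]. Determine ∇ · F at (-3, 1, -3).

∂F₁/∂x = 4*z + 2
∂F₂/∂y = 0
∂F₃/∂z = -4*x - y^3 + 1
∇·F = -4*x - y^3 + 4*z + 3
At (-3, 1, -3): 2.

2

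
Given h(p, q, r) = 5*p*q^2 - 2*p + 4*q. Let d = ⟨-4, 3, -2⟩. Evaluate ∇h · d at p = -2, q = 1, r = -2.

-60

∂h/∂p = 5*q^2 - 2
∂h/∂q = 10*p*q + 4
∂h/∂r = 0
∇h at (-2, 1, -2) = (3, -16, 0)
∇h · d = (3)(-4) + (-16)(3) + (0)(-2) = -60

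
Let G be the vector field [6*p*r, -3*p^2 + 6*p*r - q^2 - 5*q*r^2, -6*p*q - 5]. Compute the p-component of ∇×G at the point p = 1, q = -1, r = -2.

(∇×G)_1 = ∂G₃/∂q − ∂G₂/∂r
= -6*p − (6*p - 10*q*r)
= -12*p + 10*q*r
At (1, -1, -2): 8.

8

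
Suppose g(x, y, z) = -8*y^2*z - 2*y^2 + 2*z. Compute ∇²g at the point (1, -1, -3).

∂²g/∂x² = 0
∂²g/∂y² = -4*(4*z + 1)
∂²g/∂z² = 0
∇²g = -16*z - 4
At (1, -1, -3): 44.

44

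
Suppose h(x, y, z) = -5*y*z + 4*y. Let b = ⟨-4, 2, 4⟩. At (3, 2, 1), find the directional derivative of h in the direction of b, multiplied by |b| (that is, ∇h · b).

-42

∂h/∂x = 0
∂h/∂y = -5*z + 4
∂h/∂z = -5*y
∇h at (3, 2, 1) = (0, -1, -10)
∇h · b = (0)(-4) + (-1)(2) + (-10)(4) = -42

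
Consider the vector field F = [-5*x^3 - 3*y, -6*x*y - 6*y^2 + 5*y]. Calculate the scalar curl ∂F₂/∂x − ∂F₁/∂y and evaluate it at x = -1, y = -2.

15

∂F₂/∂x = -6*y
∂F₁/∂y = -3
Scalar curl = -6*y + 3
At (-1, -2): 15.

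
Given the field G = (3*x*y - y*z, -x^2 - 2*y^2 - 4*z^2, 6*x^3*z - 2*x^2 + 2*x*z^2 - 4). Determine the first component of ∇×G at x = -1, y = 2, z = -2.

(∇×G)_1 = ∂G₃/∂y − ∂G₂/∂z
= 0 − (-8*z)
= 8*z
At (-1, 2, -2): -16.

-16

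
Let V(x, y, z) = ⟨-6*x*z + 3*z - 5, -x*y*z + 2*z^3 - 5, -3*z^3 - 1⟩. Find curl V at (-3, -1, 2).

(-21, 21, 2)

(∇×V)₁ = ∂V₃/∂y − ∂V₂/∂z = x*y - 6*z^2
(∇×V)₂ = ∂V₁/∂z − ∂V₃/∂x = -6*x + 3
(∇×V)₃ = ∂V₂/∂x − ∂V₁/∂y = -y*z
∇×V = (x*y - 6*z^2, -6*x + 3, -y*z)
At (-3, -1, 2): (-21, 21, 2).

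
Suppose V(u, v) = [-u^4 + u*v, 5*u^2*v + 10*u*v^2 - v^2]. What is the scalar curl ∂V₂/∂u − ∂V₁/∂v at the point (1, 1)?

19

∂V₂/∂u = 10*u*v + 10*v^2
∂V₁/∂v = u
Scalar curl = 10*u*v - u + 10*v^2
At (1, 1): 19.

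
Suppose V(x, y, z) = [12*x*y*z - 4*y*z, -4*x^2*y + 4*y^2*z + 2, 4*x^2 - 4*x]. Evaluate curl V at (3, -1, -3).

(-4, -52, 120)

(∇×V)₁ = ∂V₃/∂y − ∂V₂/∂z = -4*y^2
(∇×V)₂ = ∂V₁/∂z − ∂V₃/∂x = 12*x*y - 8*x - 4*y + 4
(∇×V)₃ = ∂V₂/∂x − ∂V₁/∂y = -8*x*y - 12*x*z + 4*z
∇×V = (-4*y^2, 12*x*y - 8*x - 4*y + 4, -8*x*y - 12*x*z + 4*z)
At (3, -1, -3): (-4, -52, 120).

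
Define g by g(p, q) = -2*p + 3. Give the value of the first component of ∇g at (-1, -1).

(∇g)_1 = ∂g/∂p = -2
At (-1, -1): -2.

-2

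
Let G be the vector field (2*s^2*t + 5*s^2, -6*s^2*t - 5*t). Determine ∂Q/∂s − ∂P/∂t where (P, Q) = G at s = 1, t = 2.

-26

∂G₂/∂s = -12*s*t
∂G₁/∂t = 2*s^2
Scalar curl = -2*s^2 - 12*s*t
At (1, 2): -26.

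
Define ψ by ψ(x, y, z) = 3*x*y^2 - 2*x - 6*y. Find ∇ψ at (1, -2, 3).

∂ψ/∂x = 3*y^2 - 2
∂ψ/∂y = 6*x*y - 6
∂ψ/∂z = 0
∇ψ = (3*y^2 - 2, 6*x*y - 6, 0)
At (1, -2, 3): (10, -18, 0).

(10, -18, 0)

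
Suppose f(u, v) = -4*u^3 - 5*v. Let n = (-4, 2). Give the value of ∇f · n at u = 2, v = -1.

∂f/∂u = -12*u^2
∂f/∂v = -5
∇f at (2, -1) = (-48, -5)
∇f · n = (-48)(-4) + (-5)(2) = 182

182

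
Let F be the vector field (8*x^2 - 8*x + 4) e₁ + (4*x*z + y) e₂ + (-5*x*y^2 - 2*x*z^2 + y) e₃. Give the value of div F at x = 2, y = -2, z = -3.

∂F₁/∂x = 16*x - 8
∂F₂/∂y = 1
∂F₃/∂z = -4*x*z
∇·F = -4*x*z + 16*x - 7
At (2, -2, -3): 49.

49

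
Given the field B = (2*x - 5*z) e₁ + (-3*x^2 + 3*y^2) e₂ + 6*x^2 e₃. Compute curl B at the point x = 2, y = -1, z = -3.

(∇×B)₁ = ∂B₃/∂y − ∂B₂/∂z = 0
(∇×B)₂ = ∂B₁/∂z − ∂B₃/∂x = -12*x - 5
(∇×B)₃ = ∂B₂/∂x − ∂B₁/∂y = -6*x
∇×B = (0, -12*x - 5, -6*x)
At (2, -1, -3): (0, -29, -12).

(0, -29, -12)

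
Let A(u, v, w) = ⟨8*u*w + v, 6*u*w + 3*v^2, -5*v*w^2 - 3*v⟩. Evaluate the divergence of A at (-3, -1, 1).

12

∂A₁/∂u = 8*w
∂A₂/∂v = 6*v
∂A₃/∂w = -10*v*w
∇·A = -10*v*w + 6*v + 8*w
At (-3, -1, 1): 12.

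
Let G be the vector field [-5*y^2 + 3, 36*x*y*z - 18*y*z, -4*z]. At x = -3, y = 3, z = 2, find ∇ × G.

(378, 0, 246)

(∇×G)₁ = ∂G₃/∂y − ∂G₂/∂z = -36*x*y + 18*y
(∇×G)₂ = ∂G₁/∂z − ∂G₃/∂x = 0
(∇×G)₃ = ∂G₂/∂x − ∂G₁/∂y = 36*y*z + 10*y
∇×G = (-36*x*y + 18*y, 0, 36*y*z + 10*y)
At (-3, 3, 2): (378, 0, 246).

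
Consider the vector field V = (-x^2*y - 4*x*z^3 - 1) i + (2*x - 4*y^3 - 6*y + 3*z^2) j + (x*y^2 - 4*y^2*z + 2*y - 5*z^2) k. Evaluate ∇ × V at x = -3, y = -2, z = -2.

(-6, 140, 11)

(∇×V)₁ = ∂V₃/∂y − ∂V₂/∂z = 2*x*y - 8*y*z - 6*z + 2
(∇×V)₂ = ∂V₁/∂z − ∂V₃/∂x = -12*x*z^2 - y^2
(∇×V)₃ = ∂V₂/∂x − ∂V₁/∂y = x^2 + 2
∇×V = (2*x*y - 8*y*z - 6*z + 2, -12*x*z^2 - y^2, x^2 + 2)
At (-3, -2, -2): (-6, 140, 11).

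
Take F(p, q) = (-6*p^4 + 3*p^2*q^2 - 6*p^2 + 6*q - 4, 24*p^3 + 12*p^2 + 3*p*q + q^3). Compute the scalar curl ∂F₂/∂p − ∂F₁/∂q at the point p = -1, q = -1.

45

∂F₂/∂p = 72*p^2 + 24*p + 3*q
∂F₁/∂q = 6*p^2*q + 6
Scalar curl = -6*p^2*q + 72*p^2 + 24*p + 3*q - 6
At (-1, -1): 45.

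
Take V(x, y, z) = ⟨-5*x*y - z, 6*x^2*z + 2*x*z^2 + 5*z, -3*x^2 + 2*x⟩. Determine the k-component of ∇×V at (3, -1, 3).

141

(∇×V)_3 = ∂V₂/∂x − ∂V₁/∂y
= 12*x*z + 2*z^2 − (-5*x)
= 12*x*z + 5*x + 2*z^2
At (3, -1, 3): 141.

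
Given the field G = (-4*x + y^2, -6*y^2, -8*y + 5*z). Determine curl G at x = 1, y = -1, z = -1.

(-8, 0, 2)

(∇×G)₁ = ∂G₃/∂y − ∂G₂/∂z = -8
(∇×G)₂ = ∂G₁/∂z − ∂G₃/∂x = 0
(∇×G)₃ = ∂G₂/∂x − ∂G₁/∂y = -2*y
∇×G = (-8, 0, -2*y)
At (1, -1, -1): (-8, 0, 2).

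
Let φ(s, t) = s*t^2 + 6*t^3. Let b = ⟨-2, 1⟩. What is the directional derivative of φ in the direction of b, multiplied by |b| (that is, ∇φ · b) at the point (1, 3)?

∂φ/∂s = t^2
∂φ/∂t = 2*s*t + 18*t^2
∇φ at (1, 3) = (9, 168)
∇φ · b = (9)(-2) + (168)(1) = 150

150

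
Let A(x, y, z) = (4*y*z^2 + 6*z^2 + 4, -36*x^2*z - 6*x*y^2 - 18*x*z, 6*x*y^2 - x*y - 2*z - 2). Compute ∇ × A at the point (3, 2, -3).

(∇×A)₁ = ∂A₃/∂y − ∂A₂/∂z = 36*x^2 + 12*x*y + 17*x
(∇×A)₂ = ∂A₁/∂z − ∂A₃/∂x = -6*y^2 + 8*y*z + y + 12*z
(∇×A)₃ = ∂A₂/∂x − ∂A₁/∂y = -72*x*z - 6*y^2 - 4*z^2 - 18*z
∇×A = (36*x^2 + 12*x*y + 17*x, -6*y^2 + 8*y*z + y + 12*z, -72*x*z - 6*y^2 - 4*z^2 - 18*z)
At (3, 2, -3): (447, -106, 642).

(447, -106, 642)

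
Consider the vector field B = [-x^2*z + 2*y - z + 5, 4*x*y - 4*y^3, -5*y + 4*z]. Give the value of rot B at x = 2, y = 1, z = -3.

(∇×B)₁ = ∂B₃/∂y − ∂B₂/∂z = -5
(∇×B)₂ = ∂B₁/∂z − ∂B₃/∂x = -x^2 - 1
(∇×B)₃ = ∂B₂/∂x − ∂B₁/∂y = 4*y - 2
∇×B = (-5, -x^2 - 1, 4*y - 2)
At (2, 1, -3): (-5, -5, 2).

(-5, -5, 2)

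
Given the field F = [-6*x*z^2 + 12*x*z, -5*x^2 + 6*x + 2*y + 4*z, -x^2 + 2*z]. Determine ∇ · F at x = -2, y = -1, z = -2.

∂F₁/∂x = -6*z^2 + 12*z
∂F₂/∂y = 2
∂F₃/∂z = 2
∇·F = -6*z^2 + 12*z + 4
At (-2, -1, -2): -44.

-44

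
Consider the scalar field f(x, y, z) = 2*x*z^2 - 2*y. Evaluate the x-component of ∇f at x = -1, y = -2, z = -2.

(∇f)_1 = ∂f/∂x = 2*z^2
At (-1, -2, -2): 8.

8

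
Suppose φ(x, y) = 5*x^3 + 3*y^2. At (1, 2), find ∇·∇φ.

∂²φ/∂x² = 30*x
∂²φ/∂y² = 6
∇²φ = 30*x + 6
At (1, 2): 36.

36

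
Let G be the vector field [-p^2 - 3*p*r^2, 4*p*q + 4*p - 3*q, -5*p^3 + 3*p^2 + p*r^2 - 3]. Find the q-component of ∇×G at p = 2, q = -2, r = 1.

35

(∇×G)_2 = ∂G₁/∂r − ∂G₃/∂p
= -6*p*r − (-15*p^2 + 6*p + r^2)
= 15*p^2 - 6*p*r - 6*p - r^2
At (2, -2, 1): 35.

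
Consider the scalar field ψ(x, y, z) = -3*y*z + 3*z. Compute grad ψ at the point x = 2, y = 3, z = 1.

(0, -3, -6)

∂ψ/∂x = 0
∂ψ/∂y = -3*z
∂ψ/∂z = -3*y + 3
∇ψ = (0, -3*z, -3*y + 3)
At (2, 3, 1): (0, -3, -6).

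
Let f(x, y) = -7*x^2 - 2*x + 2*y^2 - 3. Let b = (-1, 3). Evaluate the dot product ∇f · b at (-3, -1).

∂f/∂x = -14*x - 2
∂f/∂y = 4*y
∇f at (-3, -1) = (40, -4)
∇f · b = (40)(-1) + (-4)(3) = -52

-52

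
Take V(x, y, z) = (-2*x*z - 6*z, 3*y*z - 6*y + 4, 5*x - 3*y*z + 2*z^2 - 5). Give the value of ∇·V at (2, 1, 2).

∂V₁/∂x = -2*z
∂V₂/∂y = 3*z - 6
∂V₃/∂z = -3*y + 4*z
∇·V = -3*y + 5*z - 6
At (2, 1, 2): 1.

1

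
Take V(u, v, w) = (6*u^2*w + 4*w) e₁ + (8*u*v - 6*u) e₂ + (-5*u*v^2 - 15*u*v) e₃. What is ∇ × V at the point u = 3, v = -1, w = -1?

(∇×V)₁ = ∂V₃/∂v − ∂V₂/∂w = -10*u*v - 15*u
(∇×V)₂ = ∂V₁/∂w − ∂V₃/∂u = 6*u^2 + 5*v^2 + 15*v + 4
(∇×V)₃ = ∂V₂/∂u − ∂V₁/∂v = 8*v - 6
∇×V = (-10*u*v - 15*u, 6*u^2 + 5*v^2 + 15*v + 4, 8*v - 6)
At (3, -1, -1): (-15, 48, -14).

(-15, 48, -14)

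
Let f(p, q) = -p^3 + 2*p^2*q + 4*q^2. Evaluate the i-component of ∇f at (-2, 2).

(∇f)_1 = ∂f/∂p = -3*p^2 + 4*p*q
At (-2, 2): -28.

-28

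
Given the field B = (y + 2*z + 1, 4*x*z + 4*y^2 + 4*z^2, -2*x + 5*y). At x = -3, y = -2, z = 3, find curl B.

(∇×B)₁ = ∂B₃/∂y − ∂B₂/∂z = -4*x - 8*z + 5
(∇×B)₂ = ∂B₁/∂z − ∂B₃/∂x = 4
(∇×B)₃ = ∂B₂/∂x − ∂B₁/∂y = 4*z - 1
∇×B = (-4*x - 8*z + 5, 4, 4*z - 1)
At (-3, -2, 3): (-7, 4, 11).

(-7, 4, 11)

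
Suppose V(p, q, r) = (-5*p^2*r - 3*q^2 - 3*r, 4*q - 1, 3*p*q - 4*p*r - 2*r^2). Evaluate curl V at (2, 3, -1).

(6, -36, 18)

(∇×V)₁ = ∂V₃/∂q − ∂V₂/∂r = 3*p
(∇×V)₂ = ∂V₁/∂r − ∂V₃/∂p = -5*p^2 - 3*q + 4*r - 3
(∇×V)₃ = ∂V₂/∂p − ∂V₁/∂q = 6*q
∇×V = (3*p, -5*p^2 - 3*q + 4*r - 3, 6*q)
At (2, 3, -1): (6, -36, 18).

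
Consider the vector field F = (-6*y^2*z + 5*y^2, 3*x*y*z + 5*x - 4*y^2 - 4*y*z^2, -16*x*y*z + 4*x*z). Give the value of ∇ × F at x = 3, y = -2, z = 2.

(∇×F)₁ = ∂F₃/∂y − ∂F₂/∂z = -3*x*y - 16*x*z + 8*y*z
(∇×F)₂ = ∂F₁/∂z − ∂F₃/∂x = -6*y^2 + 16*y*z - 4*z
(∇×F)₃ = ∂F₂/∂x − ∂F₁/∂y = 15*y*z - 10*y + 5
∇×F = (-3*x*y - 16*x*z + 8*y*z, -6*y^2 + 16*y*z - 4*z, 15*y*z - 10*y + 5)
At (3, -2, 2): (-110, -96, -35).

(-110, -96, -35)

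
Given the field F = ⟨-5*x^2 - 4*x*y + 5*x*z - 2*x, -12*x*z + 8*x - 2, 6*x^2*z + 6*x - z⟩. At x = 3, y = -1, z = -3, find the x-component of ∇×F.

36

(∇×F)_1 = ∂F₃/∂y − ∂F₂/∂z
= 0 − (-12*x)
= 12*x
At (3, -1, -3): 36.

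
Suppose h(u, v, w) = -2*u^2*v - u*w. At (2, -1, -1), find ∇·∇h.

4

∂²h/∂u² = -4*v
∂²h/∂v² = 0
∂²h/∂w² = 0
∇²h = -4*v
At (2, -1, -1): 4.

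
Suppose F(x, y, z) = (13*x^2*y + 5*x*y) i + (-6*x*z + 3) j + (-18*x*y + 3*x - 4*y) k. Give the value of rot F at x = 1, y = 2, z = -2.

(-16, 33, -6)

(∇×F)₁ = ∂F₃/∂y − ∂F₂/∂z = -12*x - 4
(∇×F)₂ = ∂F₁/∂z − ∂F₃/∂x = 18*y - 3
(∇×F)₃ = ∂F₂/∂x − ∂F₁/∂y = -13*x^2 - 5*x - 6*z
∇×F = (-12*x - 4, 18*y - 3, -13*x^2 - 5*x - 6*z)
At (1, 2, -2): (-16, 33, -6).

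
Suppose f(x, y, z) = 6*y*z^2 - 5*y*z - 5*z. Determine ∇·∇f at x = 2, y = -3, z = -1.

-36

∂²f/∂x² = 0
∂²f/∂y² = 0
∂²f/∂z² = 12*y
∇²f = 12*y
At (2, -3, -1): -36.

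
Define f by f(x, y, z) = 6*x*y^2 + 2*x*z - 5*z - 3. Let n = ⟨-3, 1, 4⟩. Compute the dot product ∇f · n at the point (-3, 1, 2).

∂f/∂x = 6*y^2 + 2*z
∂f/∂y = 12*x*y
∂f/∂z = 2*x - 5
∇f at (-3, 1, 2) = (10, -36, -11)
∇f · n = (10)(-3) + (-36)(1) + (-11)(4) = -110

-110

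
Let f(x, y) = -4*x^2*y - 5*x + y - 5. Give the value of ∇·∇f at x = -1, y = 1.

∂²f/∂x² = -8*y
∂²f/∂y² = 0
∇²f = -8*y
At (-1, 1): -8.

-8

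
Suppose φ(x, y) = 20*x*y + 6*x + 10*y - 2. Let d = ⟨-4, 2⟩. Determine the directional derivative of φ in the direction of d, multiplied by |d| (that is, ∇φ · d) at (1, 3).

∂φ/∂x = 20*y + 6
∂φ/∂y = 20*x + 10
∇φ at (1, 3) = (66, 30)
∇φ · d = (66)(-4) + (30)(2) = -204

-204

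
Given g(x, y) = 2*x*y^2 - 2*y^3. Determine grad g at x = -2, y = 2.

∂g/∂x = 2*y^2
∂g/∂y = 4*x*y - 6*y^2
∇g = (2*y^2, 4*x*y - 6*y^2)
At (-2, 2): (8, -40).

(8, -40)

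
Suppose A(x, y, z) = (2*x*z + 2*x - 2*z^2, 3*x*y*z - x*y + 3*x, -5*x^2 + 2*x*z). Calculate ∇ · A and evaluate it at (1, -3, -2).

-7

∂A₁/∂x = 2*z + 2
∂A₂/∂y = 3*x*z - x
∂A₃/∂z = 2*x
∇·A = 3*x*z + x + 2*z + 2
At (1, -3, -2): -7.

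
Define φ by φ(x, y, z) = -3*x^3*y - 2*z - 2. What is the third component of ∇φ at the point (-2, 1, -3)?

(∇φ)_3 = ∂φ/∂z = -2
At (-2, 1, -3): -2.

-2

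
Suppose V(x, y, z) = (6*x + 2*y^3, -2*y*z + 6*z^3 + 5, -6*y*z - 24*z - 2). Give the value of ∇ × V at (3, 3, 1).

(∇×V)₁ = ∂V₃/∂y − ∂V₂/∂z = 2*y - 18*z^2 - 6*z
(∇×V)₂ = ∂V₁/∂z − ∂V₃/∂x = 0
(∇×V)₃ = ∂V₂/∂x − ∂V₁/∂y = -6*y^2
∇×V = (2*y - 18*z^2 - 6*z, 0, -6*y^2)
At (3, 3, 1): (-18, 0, -54).

(-18, 0, -54)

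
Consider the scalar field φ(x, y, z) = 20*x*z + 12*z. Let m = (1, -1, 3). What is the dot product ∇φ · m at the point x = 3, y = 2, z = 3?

276

∂φ/∂x = 20*z
∂φ/∂y = 0
∂φ/∂z = 20*x + 12
∇φ at (3, 2, 3) = (60, 0, 72)
∇φ · m = (60)(1) + (0)(-1) + (72)(3) = 276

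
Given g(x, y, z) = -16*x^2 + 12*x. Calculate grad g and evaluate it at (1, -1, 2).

∂g/∂x = -32*x + 12
∂g/∂y = 0
∂g/∂z = 0
∇g = (-32*x + 12, 0, 0)
At (1, -1, 2): (-20, 0, 0).

(-20, 0, 0)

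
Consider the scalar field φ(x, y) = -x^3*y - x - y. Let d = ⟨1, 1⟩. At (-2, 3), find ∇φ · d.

-30

∂φ/∂x = -3*x^2*y - 1
∂φ/∂y = -x^3 - 1
∇φ at (-2, 3) = (-37, 7)
∇φ · d = (-37)(1) + (7)(1) = -30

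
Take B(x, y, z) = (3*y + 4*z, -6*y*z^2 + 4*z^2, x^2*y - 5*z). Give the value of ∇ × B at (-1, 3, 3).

(85, 10, -3)

(∇×B)₁ = ∂B₃/∂y − ∂B₂/∂z = x^2 + 12*y*z - 8*z
(∇×B)₂ = ∂B₁/∂z − ∂B₃/∂x = -2*x*y + 4
(∇×B)₃ = ∂B₂/∂x − ∂B₁/∂y = -3
∇×B = (x^2 + 12*y*z - 8*z, -2*x*y + 4, -3)
At (-1, 3, 3): (85, 10, -3).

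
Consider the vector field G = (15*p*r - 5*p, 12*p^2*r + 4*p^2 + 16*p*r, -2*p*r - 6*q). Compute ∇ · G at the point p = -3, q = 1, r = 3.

46

∂G₁/∂p = 15*r - 5
∂G₂/∂q = 0
∂G₃/∂r = -2*p
∇·G = -2*p + 15*r - 5
At (-3, 1, 3): 46.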